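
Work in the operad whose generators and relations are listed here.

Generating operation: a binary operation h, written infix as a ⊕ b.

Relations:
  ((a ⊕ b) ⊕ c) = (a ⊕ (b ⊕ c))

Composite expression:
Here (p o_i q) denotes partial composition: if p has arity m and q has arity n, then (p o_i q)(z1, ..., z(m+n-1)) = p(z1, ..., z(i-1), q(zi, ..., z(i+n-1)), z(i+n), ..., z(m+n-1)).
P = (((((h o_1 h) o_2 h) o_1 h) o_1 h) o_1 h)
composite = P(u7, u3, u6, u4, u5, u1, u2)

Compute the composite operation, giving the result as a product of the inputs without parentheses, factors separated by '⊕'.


u7 ⊕ u3 ⊕ u6 ⊕ u4 ⊕ u5 ⊕ u1 ⊕ u2

Every regrouping of h is equal, so read the u-inputs in written order.
(u7 ⊕ u3) unparenthesizes to u7 ⊕ u3
((u7 ⊕ u3) ⊕ u6) unparenthesizes to u7 ⊕ u3 ⊕ u6
(((u7 ⊕ u3) ⊕ u6) ⊕ u4) unparenthesizes to u7 ⊕ u3 ⊕ u6 ⊕ u4
(u5 ⊕ u1) unparenthesizes to u5 ⊕ u1
((((u7 ⊕ u3) ⊕ u6) ⊕ u4) ⊕ (u5 ⊕ u1)) unparenthesizes to u7 ⊕ u3 ⊕ u6 ⊕ u4 ⊕ u5 ⊕ u1
(((((u7 ⊕ u3) ⊕ u6) ⊕ u4) ⊕ (u5 ⊕ u1)) ⊕ u2) unparenthesizes to u7 ⊕ u3 ⊕ u6 ⊕ u4 ⊕ u5 ⊕ u1 ⊕ u2


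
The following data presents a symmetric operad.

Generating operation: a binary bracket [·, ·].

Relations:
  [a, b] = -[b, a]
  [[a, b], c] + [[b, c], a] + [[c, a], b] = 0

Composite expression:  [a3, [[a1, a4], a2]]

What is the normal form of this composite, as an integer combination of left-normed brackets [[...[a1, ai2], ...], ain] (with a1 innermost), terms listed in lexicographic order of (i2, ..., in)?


-[[[a1, a4], a2], a3]

In the tensor algebra, words opening a1 carry the a1-anchored form.
Composite bracket: [a3, [[a1, a4], a2]]
Each bracket splits as ab - ba, giving 8 signed words (2^3 = 8).
Only words starting with a1 matter:
  a1a4a2a3 appears with sign -1, giving the term -[[[a1, a4], a2], a3]


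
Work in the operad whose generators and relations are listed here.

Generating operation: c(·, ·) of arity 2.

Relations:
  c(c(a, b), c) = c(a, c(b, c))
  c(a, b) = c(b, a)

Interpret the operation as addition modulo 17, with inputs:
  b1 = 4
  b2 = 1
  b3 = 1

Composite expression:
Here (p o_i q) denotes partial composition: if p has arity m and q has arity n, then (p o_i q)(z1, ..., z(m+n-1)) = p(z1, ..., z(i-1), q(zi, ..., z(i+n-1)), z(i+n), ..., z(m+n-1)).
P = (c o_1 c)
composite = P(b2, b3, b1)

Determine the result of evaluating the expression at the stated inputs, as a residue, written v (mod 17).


6 (mod 17)

c(b2, b3) = 2
c(c(b2, b3), b1) = 6


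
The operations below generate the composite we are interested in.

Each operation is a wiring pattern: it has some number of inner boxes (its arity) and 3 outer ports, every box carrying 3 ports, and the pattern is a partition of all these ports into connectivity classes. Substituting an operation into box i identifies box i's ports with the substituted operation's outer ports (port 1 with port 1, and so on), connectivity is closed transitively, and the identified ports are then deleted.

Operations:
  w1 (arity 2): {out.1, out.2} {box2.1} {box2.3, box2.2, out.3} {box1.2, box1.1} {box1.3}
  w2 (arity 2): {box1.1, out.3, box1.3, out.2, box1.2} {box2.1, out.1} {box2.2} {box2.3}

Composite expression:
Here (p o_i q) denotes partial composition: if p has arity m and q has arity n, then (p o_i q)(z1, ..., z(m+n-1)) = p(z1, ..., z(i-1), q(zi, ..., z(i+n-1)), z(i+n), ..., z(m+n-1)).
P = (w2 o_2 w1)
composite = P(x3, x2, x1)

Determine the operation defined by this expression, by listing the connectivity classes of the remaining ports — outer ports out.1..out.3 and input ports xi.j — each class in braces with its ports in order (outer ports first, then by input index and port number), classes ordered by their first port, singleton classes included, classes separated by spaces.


{out.1} {out.2, out.3, x3.1, x3.2, x3.3} {x1.1} {x1.2, x1.3} {x2.1, x2.2} {x2.3}

Reachability decides: close wires over w2-identified ports.
w1 over (x2, x1) gives {out.1, out.2} {out.3, x1.2, x1.3} {x1.1} {x2.1, x2.2} {x2.3}, out.j being that stage's outer ports
w2 over (x3, x2, x1) gives {out.1} {out.2, out.3, x3.1, x3.2, x3.3} {x1.1} {x1.2, x1.3} {x2.1, x2.2} {x2.3}, out.j being that stage's outer ports


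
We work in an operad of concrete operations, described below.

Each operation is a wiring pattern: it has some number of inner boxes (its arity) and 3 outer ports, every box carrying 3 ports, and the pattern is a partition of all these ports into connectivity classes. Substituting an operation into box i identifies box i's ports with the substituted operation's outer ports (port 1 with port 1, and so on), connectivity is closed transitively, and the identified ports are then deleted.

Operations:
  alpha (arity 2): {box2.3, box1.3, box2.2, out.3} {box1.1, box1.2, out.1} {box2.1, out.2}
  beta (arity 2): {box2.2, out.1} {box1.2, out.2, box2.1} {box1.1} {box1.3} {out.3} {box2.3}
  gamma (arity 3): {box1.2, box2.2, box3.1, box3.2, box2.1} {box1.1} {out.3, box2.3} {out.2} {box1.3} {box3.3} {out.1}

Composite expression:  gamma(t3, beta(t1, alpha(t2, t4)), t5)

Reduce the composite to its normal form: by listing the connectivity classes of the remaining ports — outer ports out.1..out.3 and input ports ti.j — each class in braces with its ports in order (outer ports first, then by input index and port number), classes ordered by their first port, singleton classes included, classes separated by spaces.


{out.1} {out.2} {out.3} {t1.1} {t1.2, t2.1, t2.2, t3.2, t4.1, t5.1, t5.2} {t1.3} {t2.3, t4.2, t4.3} {t3.1} {t3.3} {t5.3}

Reachability decides: close wires over gamma-identified ports.
after alpha, the pattern on (t2, t4) reads {out.1, t2.1, t2.2} {out.2, t4.1} {out.3, t2.3, t4.2, t4.3} (out.j = its outer ports)
after beta, the pattern on (t1, t2, t4) reads {out.1, t4.1} {out.2, t1.2, t2.1, t2.2} {out.3} {t1.1} {t1.3} {t2.3, t4.2, t4.3} (out.j = its outer ports)
after gamma, the pattern on (t3, t1, t2, t4, t5) reads {out.1} {out.2} {out.3} {t1.1} {t1.2, t2.1, t2.2, t3.2, t4.1, t5.1, t5.2} {t1.3} {t2.3, t4.2, t4.3} {t3.1} {t3.3} {t5.3} (out.j = its outer ports)


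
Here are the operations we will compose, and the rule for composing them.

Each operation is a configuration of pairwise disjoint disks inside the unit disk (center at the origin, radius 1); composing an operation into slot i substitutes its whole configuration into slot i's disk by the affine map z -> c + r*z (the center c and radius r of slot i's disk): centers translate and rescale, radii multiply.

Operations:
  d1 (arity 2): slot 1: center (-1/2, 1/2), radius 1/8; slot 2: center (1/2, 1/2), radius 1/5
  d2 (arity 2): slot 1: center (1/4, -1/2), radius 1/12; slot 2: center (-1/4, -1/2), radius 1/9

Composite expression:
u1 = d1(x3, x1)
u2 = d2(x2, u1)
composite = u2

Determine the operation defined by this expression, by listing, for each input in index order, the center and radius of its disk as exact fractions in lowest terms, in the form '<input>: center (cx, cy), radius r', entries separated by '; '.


x1: center (-7/36, -4/9), radius 1/45; x2: center (1/4, -1/2), radius 1/12; x3: center (-11/36, -4/9), radius 1/72

Affine substitution under d2: radii multiply and x-centers shift.
x2 passes through 1 substitution, ending at center (1/4, -1/2), radius 1/12
x3 passes through 2 substitutions, ending at center (-11/36, -4/9), radius 1/72
x1 passes through 2 substitutions, ending at center (-7/36, -4/9), radius 1/45


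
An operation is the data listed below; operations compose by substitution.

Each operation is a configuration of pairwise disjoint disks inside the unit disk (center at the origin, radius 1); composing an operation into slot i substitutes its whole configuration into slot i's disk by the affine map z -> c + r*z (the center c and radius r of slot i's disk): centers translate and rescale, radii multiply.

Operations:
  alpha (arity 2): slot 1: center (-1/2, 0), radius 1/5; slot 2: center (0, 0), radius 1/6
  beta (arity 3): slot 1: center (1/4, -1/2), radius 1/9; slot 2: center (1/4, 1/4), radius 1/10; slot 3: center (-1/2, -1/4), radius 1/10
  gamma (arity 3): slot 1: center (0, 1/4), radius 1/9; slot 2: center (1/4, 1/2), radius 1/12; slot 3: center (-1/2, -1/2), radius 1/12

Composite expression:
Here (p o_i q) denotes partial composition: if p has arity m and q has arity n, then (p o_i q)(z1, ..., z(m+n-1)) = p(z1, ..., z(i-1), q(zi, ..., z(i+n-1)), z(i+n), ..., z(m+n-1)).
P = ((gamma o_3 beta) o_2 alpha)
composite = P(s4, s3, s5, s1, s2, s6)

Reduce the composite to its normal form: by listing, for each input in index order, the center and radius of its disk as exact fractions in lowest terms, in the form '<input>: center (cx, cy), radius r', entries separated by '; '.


Only the slot chain above each s matters under gamma; compose those maps.
s4: after 1 affine step, its disk has center (0, 1/4), radius 1/9
s3: after 2 affine steps, its disk has center (5/24, 1/2), radius 1/60
s5: after 2 affine steps, its disk has center (1/4, 1/2), radius 1/72
s1: after 2 affine steps, its disk has center (-23/48, -13/24), radius 1/108
s2: after 2 affine steps, its disk has center (-23/48, -23/48), radius 1/120
s6: after 2 affine steps, its disk has center (-13/24, -25/48), radius 1/120

s1: center (-23/48, -13/24), radius 1/108; s2: center (-23/48, -23/48), radius 1/120; s3: center (5/24, 1/2), radius 1/60; s4: center (0, 1/4), radius 1/9; s5: center (1/4, 1/2), radius 1/72; s6: center (-13/24, -25/48), radius 1/120


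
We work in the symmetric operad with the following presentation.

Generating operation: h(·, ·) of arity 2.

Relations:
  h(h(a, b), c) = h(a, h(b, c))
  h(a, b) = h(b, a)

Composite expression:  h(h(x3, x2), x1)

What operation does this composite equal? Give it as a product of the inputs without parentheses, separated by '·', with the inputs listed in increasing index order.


x1 · x2 · x3


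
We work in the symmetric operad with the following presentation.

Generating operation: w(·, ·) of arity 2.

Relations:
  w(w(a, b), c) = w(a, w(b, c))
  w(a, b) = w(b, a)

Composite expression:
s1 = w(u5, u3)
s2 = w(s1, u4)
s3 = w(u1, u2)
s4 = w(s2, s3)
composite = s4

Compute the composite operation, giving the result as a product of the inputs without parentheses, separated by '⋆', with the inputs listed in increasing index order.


Reordering under w is free, so list the u-inputs canonically.
w(u5, u3) flattens to u5 ⋆ u3
w(w(u5, u3), u4) flattens to u5 ⋆ u3 ⋆ u4
w(u1, u2) flattens to u1 ⋆ u2
w(w(w(u5, u3), u4), w(u1, u2)) flattens to u5 ⋆ u3 ⋆ u4 ⋆ u1 ⋆ u2
commutativity sorts the factors: u1 ⋆ u2 ⋆ u3 ⋆ u4 ⋆ u5

u1 ⋆ u2 ⋆ u3 ⋆ u4 ⋆ u5


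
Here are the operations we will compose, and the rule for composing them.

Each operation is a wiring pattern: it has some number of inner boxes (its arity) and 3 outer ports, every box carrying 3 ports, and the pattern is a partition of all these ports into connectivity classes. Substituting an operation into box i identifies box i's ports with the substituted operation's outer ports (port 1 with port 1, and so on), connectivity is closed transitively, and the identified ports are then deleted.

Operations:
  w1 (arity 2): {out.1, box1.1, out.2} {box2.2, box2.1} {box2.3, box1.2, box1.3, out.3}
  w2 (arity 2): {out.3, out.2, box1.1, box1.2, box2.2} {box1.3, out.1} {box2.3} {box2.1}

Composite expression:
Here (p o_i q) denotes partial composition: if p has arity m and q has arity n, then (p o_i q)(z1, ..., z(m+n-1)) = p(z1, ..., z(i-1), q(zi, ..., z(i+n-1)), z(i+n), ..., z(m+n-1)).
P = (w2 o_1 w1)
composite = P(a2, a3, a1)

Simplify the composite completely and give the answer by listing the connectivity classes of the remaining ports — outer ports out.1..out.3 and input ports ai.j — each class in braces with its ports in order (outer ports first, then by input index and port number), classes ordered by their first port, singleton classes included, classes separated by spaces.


{out.1, a2.2, a2.3, a3.3} {out.2, out.3, a1.2, a2.1} {a1.1} {a1.3} {a3.1, a3.2}

Treat the ports identified at w2 as solder joints: merge, then drop.
stage w1: inputs (a2, a3), connectivity {out.1, out.2, a2.1} {out.3, a2.2, a2.3, a3.3} {a3.1, a3.2}, out.j its boundary
stage w2: inputs (a2, a3, a1), connectivity {out.1, a2.2, a2.3, a3.3} {out.2, out.3, a1.2, a2.1} {a1.1} {a1.3} {a3.1, a3.2}, out.j its boundary


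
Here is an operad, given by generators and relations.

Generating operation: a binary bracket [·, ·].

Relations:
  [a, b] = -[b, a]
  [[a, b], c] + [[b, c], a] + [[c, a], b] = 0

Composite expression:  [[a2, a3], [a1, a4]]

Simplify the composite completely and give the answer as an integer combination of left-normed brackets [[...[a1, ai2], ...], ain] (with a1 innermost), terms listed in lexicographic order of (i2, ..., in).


Left-normed coefficients sit on the a1-initial expansion words.
Composite bracket: [[a2, a3], [a1, a4]]
Applying ab - ba throughout gives 8 signed words (2^3 = 8).
Coefficients come from the a1-initial words:
  the word a1a4a2a3 carries sign -1 and contributes -[[[a1, a4], a2], a3]
  the word a1a4a3a2 carries sign +1 and contributes +[[[a1, a4], a3], a2]

-[[[a1, a4], a2], a3] + [[[a1, a4], a3], a2]


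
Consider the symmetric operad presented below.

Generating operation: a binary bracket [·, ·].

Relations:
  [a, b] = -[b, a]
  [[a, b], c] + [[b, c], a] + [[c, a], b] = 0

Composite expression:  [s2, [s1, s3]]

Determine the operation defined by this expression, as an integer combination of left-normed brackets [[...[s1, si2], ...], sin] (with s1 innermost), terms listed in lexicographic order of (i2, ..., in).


-[[s1, s3], s2]

Expand each bracket as ab - ba; the s1-initial words give the coefficients.
Composite bracket: [s2, [s1, s3]]
Expanding via [a, b] = ab - ba: 4 signed words (2^2 = 4).
Coefficients come from the s1-initial words:
  from s1s3s2, sign -1: term -[[s1, s3], s2]


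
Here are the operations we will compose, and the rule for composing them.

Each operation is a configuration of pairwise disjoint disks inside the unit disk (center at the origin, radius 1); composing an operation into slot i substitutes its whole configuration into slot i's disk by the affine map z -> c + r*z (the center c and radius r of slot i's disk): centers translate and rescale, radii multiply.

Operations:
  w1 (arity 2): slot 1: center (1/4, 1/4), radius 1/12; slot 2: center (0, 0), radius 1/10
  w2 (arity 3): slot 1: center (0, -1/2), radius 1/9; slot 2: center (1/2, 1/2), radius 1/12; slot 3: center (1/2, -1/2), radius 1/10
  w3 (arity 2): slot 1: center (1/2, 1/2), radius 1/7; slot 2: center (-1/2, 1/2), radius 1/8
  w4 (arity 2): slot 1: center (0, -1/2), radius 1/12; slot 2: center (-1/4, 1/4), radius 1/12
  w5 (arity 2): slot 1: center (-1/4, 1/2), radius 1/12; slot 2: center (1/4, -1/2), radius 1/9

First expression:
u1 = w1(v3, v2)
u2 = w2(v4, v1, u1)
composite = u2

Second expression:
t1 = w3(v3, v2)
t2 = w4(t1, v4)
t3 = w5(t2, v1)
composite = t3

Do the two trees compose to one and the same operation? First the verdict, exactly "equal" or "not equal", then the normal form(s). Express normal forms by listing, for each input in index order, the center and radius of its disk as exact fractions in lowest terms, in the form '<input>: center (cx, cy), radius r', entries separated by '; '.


The first expression reduces to v1: center (1/2, 1/2), radius 1/12; v2: center (1/2, -1/2), radius 1/100; v3: center (21/40, -19/40), radius 1/120; v4: center (0, -1/2), radius 1/9
The second expression reduces to v1: center (1/4, -1/2), radius 1/9; v2: center (-73/288, 133/288), radius 1/1152; v3: center (-71/288, 133/288), radius 1/1008; v4: center (-13/48, 25/48), radius 1/144
Distinct normal forms: not equal.

not equal; first: v1: center (1/2, 1/2), radius 1/12; v2: center (1/2, -1/2), radius 1/100; v3: center (21/40, -19/40), radius 1/120; v4: center (0, -1/2), radius 1/9; second: v1: center (1/4, -1/2), radius 1/9; v2: center (-73/288, 133/288), radius 1/1152; v3: center (-71/288, 133/288), radius 1/1008; v4: center (-13/48, 25/48), radius 1/144


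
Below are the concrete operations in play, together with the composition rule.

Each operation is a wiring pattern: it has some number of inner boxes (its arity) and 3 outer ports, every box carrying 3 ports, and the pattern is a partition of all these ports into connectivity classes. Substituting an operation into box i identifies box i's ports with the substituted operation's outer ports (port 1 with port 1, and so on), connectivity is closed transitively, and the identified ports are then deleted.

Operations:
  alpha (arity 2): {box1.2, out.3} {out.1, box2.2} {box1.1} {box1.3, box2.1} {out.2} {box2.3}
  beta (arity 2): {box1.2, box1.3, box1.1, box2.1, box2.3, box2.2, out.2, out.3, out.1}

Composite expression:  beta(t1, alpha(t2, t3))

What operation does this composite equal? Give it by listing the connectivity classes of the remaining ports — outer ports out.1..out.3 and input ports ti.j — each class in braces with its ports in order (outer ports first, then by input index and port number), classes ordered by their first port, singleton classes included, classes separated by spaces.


Reachability decides: close wires over beta-identified ports.
the subtree at alpha composes to {out.1, t3.2} {out.2} {out.3, t2.2} {t2.1} {t2.3, t3.1} {t3.3} on (t2, t3); out.j = own outer ports
the subtree at beta composes to {out.1, out.2, out.3, t1.1, t1.2, t1.3, t2.2, t3.2} {t2.1} {t2.3, t3.1} {t3.3} on (t1, t2, t3); out.j = own outer ports

{out.1, out.2, out.3, t1.1, t1.2, t1.3, t2.2, t3.2} {t2.1} {t2.3, t3.1} {t3.3}


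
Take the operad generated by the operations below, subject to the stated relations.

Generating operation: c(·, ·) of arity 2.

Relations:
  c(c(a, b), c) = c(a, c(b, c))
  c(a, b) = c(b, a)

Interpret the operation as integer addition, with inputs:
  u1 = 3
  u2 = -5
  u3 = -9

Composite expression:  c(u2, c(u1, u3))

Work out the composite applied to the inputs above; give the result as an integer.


-11

c(u1, u3) = -6
c(u2, c(u1, u3)) = -11


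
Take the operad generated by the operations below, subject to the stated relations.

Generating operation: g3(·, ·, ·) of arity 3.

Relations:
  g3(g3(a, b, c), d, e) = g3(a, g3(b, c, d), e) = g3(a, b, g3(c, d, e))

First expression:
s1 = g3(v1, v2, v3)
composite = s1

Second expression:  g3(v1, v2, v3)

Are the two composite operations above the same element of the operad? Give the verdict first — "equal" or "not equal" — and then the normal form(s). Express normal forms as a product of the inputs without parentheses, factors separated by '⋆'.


equal; both compose to v1 ⋆ v2 ⋆ v3

The first composite normalizes to v1 ⋆ v2 ⋆ v3
The second composite normalizes to v1 ⋆ v2 ⋆ v3
Same normal form: equal.


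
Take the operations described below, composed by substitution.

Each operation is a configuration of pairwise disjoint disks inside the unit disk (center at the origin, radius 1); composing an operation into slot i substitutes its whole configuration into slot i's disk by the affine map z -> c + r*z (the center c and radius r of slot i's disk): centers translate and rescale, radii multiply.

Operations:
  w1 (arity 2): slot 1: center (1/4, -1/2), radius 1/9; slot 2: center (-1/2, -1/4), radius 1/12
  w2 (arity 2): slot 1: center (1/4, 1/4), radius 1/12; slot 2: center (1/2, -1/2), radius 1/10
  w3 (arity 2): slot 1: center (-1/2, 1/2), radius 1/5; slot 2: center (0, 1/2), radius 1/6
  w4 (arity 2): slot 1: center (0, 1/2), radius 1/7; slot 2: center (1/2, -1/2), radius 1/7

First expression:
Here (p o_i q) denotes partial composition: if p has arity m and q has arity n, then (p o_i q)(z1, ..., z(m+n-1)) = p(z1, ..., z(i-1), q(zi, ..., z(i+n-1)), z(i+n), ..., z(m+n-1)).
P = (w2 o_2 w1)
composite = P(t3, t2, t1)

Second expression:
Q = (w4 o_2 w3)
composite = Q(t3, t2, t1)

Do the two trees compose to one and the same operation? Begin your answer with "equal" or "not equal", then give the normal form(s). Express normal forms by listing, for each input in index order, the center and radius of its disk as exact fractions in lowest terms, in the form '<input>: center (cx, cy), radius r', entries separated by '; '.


not equal; first: t1: center (9/20, -21/40), radius 1/120; t2: center (21/40, -11/20), radius 1/90; t3: center (1/4, 1/4), radius 1/12; second: t1: center (1/2, -3/7), radius 1/42; t2: center (3/7, -3/7), radius 1/35; t3: center (0, 1/2), radius 1/7


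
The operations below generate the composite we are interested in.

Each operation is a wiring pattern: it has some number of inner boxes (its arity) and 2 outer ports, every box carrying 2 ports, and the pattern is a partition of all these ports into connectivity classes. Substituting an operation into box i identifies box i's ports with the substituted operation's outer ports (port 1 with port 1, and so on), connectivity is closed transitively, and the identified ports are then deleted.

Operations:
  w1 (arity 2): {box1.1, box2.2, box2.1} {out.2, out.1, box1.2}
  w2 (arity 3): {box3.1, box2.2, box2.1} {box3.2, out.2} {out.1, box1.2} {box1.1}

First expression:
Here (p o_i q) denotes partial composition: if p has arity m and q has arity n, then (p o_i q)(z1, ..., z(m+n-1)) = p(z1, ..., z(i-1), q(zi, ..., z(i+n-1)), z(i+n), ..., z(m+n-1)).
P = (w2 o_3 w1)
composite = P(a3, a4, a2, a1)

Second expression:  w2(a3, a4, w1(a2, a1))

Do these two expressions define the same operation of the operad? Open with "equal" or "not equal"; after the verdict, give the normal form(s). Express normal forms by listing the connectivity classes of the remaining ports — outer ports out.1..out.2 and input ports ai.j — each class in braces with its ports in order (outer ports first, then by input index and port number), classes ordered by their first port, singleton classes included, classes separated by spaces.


equal; the common form is {out.1, a3.2} {out.2, a2.2, a4.1, a4.2} {a1.1, a1.2, a2.1} {a3.1}

Reducing the first expression gives {out.1, a3.2} {out.2, a2.2, a4.1, a4.2} {a1.1, a1.2, a2.1} {a3.1}
Reducing the second expression gives {out.1, a3.2} {out.2, a2.2, a4.1, a4.2} {a1.1, a1.2, a2.1} {a3.1}
Identical normal forms: equal.


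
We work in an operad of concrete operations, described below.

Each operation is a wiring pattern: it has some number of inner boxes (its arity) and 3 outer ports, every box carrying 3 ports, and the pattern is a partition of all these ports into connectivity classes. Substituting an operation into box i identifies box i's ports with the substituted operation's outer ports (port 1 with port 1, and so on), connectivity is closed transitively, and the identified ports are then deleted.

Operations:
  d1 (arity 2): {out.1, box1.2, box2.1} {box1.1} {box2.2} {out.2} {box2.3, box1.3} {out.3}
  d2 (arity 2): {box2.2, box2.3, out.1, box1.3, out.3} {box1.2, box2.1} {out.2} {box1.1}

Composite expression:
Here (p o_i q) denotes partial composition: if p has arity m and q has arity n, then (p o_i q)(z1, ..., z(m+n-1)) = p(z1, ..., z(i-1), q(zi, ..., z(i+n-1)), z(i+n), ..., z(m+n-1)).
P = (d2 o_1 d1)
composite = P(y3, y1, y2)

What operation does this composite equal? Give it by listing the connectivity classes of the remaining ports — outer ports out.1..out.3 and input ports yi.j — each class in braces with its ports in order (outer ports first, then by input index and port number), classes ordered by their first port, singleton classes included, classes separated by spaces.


{out.1, out.3, y2.2, y2.3} {out.2} {y1.1, y3.2} {y1.2} {y1.3, y3.3} {y2.1} {y3.1}

Reachability decides: close wires over d2-identified ports.
composing d1 on (y3, y1), with out.j its own outer ports: {out.1, y1.1, y3.2} {out.2} {out.3} {y1.2} {y1.3, y3.3} {y3.1}
composing d2 on (y3, y1, y2), with out.j its own outer ports: {out.1, out.3, y2.2, y2.3} {out.2} {y1.1, y3.2} {y1.2} {y1.3, y3.3} {y2.1} {y3.1}


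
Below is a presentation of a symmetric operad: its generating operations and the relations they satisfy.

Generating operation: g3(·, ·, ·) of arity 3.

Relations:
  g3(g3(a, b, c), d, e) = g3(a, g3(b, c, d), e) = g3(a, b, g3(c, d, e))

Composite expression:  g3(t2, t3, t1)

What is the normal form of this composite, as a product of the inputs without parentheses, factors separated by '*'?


t2 * t3 * t1

The g3-tree's shape is irrelevant; the t-reading-order decides.
g3(t2, t3, t1) linearizes to t2 * t3 * t1


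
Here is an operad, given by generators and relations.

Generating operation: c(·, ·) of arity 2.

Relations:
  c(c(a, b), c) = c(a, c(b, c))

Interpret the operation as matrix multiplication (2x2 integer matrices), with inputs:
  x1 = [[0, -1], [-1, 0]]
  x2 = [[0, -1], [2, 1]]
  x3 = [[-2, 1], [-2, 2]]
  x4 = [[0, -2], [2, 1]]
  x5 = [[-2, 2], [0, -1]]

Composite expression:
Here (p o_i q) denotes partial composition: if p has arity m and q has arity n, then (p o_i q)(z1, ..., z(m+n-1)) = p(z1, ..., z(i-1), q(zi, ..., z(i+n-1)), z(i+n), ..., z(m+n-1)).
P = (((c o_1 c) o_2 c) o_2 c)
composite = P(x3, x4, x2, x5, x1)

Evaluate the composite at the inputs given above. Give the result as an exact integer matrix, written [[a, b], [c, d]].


[[-17, 20], [-22, 24]]


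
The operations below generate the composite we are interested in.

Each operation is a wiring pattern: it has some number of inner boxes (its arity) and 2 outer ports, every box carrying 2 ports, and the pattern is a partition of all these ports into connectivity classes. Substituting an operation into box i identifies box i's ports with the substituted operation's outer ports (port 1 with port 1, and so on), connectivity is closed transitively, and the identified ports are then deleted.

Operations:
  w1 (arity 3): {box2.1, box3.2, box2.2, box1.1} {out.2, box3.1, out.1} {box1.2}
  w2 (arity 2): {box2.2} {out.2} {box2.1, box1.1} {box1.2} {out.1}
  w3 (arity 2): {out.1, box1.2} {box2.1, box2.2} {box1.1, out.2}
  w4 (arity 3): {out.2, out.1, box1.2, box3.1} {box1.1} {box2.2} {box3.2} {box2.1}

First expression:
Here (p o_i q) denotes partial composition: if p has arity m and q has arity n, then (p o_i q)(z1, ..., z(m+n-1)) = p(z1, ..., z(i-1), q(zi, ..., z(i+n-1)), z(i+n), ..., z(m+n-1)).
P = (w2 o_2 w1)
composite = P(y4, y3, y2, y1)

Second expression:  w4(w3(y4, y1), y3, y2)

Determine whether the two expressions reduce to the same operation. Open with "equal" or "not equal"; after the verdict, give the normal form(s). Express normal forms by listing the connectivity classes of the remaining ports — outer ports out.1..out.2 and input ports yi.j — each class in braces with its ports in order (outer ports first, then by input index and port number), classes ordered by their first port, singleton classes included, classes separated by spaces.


not equal: they reduce to {out.1} {out.2} {y1.1, y4.1} {y1.2, y2.1, y2.2, y3.1} {y3.2} {y4.2} and {out.1, out.2, y2.1, y4.1} {y1.1, y1.2} {y2.2} {y3.1} {y3.2} {y4.2}

In normal form, the first expression is {out.1} {out.2} {y1.1, y4.1} {y1.2, y2.1, y2.2, y3.1} {y3.2} {y4.2}
In normal form, the second expression is {out.1, out.2, y2.1, y4.1} {y1.1, y1.2} {y2.2} {y3.1} {y3.2} {y4.2}
The normal forms differ: not equal.


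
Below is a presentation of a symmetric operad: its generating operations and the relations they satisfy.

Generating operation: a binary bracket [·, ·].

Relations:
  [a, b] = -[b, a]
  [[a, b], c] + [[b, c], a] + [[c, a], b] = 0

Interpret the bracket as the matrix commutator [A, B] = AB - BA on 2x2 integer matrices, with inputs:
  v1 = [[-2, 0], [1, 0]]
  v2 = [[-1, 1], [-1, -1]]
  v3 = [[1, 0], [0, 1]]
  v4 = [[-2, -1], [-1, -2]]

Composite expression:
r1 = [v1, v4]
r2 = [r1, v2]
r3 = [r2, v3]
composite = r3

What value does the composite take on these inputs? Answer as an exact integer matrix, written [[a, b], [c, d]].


[v1, v4] = [[1, 2], [-2, -1]]
[[v1, v4], v2] = [[0, 2], [2, 0]]
[[[v1, v4], v2], v3] = [[0, 0], [0, 0]]

[[0, 0], [0, 0]]


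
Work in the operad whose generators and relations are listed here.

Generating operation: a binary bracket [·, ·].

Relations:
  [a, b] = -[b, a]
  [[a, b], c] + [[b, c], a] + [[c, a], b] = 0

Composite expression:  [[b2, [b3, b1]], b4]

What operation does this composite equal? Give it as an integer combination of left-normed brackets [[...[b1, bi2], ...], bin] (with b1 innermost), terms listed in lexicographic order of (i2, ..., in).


[[[b1, b3], b2], b4]

In the tensor algebra, words opening b1 carry the b1-anchored form.
Composite bracket: [[b2, [b3, b1]], b4]
Expanding via [a, b] = ab - ba: 8 signed words (2^3 = 8).
Words beginning with b1 determine it all:
  from b1b3b2b4, sign +1: term +[[[b1, b3], b2], b4]


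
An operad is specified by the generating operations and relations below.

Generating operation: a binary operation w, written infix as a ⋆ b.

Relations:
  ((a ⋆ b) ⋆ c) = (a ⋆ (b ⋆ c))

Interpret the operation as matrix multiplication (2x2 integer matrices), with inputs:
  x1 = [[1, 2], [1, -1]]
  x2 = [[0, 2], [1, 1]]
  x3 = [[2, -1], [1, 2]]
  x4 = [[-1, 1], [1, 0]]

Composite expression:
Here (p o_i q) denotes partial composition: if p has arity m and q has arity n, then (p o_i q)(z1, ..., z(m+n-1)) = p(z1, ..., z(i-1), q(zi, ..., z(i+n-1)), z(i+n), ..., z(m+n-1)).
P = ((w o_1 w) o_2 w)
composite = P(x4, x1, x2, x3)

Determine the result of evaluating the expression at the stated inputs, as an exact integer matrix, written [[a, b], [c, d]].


[[-9, -3], [8, 6]]

(x1 ⋆ x2) = [[2, 4], [-1, 1]]
(x4 ⋆ (x1 ⋆ x2)) = [[-3, -3], [2, 4]]
((x4 ⋆ (x1 ⋆ x2)) ⋆ x3) = [[-9, -3], [8, 6]]


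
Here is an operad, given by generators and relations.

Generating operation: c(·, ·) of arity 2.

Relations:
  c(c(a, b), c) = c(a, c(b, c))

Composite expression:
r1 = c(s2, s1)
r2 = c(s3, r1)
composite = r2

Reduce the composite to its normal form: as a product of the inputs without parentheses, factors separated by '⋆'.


s3 ⋆ s2 ⋆ s1


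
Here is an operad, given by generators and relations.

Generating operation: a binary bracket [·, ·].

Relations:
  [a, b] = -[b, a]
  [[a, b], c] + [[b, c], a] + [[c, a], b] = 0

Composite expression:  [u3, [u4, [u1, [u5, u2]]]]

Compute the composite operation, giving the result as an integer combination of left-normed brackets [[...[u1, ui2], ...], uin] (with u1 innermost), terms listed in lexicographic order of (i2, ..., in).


-[[[[u1, u2], u5], u4], u3] + [[[[u1, u5], u2], u4], u3]


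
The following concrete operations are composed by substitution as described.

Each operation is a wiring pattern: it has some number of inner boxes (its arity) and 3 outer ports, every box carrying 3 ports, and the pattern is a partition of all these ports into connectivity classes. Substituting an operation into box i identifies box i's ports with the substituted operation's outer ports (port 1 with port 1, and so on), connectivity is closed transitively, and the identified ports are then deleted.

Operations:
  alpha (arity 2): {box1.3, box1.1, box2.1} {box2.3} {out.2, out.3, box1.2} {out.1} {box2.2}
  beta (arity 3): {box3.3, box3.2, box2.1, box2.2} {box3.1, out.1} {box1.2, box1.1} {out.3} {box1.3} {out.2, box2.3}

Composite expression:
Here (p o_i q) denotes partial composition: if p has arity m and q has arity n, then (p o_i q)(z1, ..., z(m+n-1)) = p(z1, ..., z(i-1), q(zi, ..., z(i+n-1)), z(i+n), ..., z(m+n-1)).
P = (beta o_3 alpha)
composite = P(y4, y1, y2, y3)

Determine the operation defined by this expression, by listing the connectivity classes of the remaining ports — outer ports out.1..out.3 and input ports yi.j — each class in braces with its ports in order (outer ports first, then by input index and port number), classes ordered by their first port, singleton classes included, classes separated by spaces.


{out.1} {out.2, y1.3} {out.3} {y1.1, y1.2, y2.2} {y2.1, y2.3, y3.1} {y3.2} {y3.3} {y4.1, y4.2} {y4.3}

Substituting into beta glues patterns; closure does the rest.
the subtree at alpha composes to {out.1} {out.2, out.3, y2.2} {y2.1, y2.3, y3.1} {y3.2} {y3.3} on (y2, y3); out.j = own outer ports
the subtree at beta composes to {out.1} {out.2, y1.3} {out.3} {y1.1, y1.2, y2.2} {y2.1, y2.3, y3.1} {y3.2} {y3.3} {y4.1, y4.2} {y4.3} on (y4, y1, y2, y3); out.j = own outer ports


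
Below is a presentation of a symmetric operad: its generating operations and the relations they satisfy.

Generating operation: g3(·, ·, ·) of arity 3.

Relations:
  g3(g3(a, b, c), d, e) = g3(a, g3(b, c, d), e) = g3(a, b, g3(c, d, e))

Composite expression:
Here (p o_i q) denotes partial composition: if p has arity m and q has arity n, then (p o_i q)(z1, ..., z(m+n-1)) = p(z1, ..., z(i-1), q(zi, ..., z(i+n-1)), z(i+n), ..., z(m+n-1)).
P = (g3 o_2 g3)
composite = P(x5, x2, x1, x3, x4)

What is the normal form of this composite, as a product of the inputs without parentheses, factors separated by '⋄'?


x5 ⋄ x2 ⋄ x1 ⋄ x3 ⋄ x4


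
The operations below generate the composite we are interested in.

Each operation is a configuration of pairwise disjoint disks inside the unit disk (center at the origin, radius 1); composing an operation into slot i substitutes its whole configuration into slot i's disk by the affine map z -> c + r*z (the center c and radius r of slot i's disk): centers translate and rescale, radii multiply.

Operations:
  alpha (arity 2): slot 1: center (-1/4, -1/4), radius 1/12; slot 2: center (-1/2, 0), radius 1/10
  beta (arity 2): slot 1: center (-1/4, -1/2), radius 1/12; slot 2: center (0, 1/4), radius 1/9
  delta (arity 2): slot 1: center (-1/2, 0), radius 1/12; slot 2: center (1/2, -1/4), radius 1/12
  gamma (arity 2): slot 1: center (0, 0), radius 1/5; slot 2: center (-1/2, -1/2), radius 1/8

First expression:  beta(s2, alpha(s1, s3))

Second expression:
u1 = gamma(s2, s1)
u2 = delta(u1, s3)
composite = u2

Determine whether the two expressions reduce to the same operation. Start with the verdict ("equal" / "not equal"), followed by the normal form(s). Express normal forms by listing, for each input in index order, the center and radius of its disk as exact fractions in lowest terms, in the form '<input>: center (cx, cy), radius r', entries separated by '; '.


not equal; the first gives s1: center (-1/36, 2/9), radius 1/108; s2: center (-1/4, -1/2), radius 1/12; s3: center (-1/18, 1/4), radius 1/90 and the second s1: center (-13/24, -1/24), radius 1/96; s2: center (-1/2, 0), radius 1/60; s3: center (1/2, -1/4), radius 1/12

Reducing the first expression gives s1: center (-1/36, 2/9), radius 1/108; s2: center (-1/4, -1/2), radius 1/12; s3: center (-1/18, 1/4), radius 1/90
Reducing the second expression gives s1: center (-13/24, -1/24), radius 1/96; s2: center (-1/2, 0), radius 1/60; s3: center (1/2, -1/4), radius 1/12
No match — not equal.


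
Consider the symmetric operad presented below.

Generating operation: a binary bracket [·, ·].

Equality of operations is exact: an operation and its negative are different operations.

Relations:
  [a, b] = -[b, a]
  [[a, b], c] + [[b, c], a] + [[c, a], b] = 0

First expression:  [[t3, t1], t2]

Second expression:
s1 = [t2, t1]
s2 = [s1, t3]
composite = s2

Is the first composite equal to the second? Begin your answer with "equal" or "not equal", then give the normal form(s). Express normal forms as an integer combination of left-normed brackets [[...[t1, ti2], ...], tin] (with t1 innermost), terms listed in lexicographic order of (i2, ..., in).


not equal; the first gives -[[t1, t3], t2] and the second -[[t1, t2], t3]

The first expression reduces to -[[t1, t3], t2]
The second expression reduces to -[[t1, t2], t3]
No match — not equal.


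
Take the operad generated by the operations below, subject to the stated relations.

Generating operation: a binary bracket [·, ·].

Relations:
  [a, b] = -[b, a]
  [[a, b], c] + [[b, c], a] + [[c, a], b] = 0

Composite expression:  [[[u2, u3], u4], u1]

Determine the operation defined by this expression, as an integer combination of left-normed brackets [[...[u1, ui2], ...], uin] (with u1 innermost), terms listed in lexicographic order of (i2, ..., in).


Antisymmetry and Jacobi reduce to u1-anchored left-normed brackets.
Composite bracket: [[[u2, u3], u4], u1]
Expanding via [a, b] = ab - ba: 8 signed words (2^3 = 8).
Collect the words opening with u1:
  word u1u2u3u4 has sign -1, contributing -[[[u1, u2], u3], u4]
  word u1u3u2u4 has sign +1, contributing +[[[u1, u3], u2], u4]
  word u1u4u2u3 has sign +1, contributing +[[[u1, u4], u2], u3]
  word u1u4u3u2 has sign -1, contributing -[[[u1, u4], u3], u2]

-[[[u1, u2], u3], u4] + [[[u1, u3], u2], u4] + [[[u1, u4], u2], u3] - [[[u1, u4], u3], u2]


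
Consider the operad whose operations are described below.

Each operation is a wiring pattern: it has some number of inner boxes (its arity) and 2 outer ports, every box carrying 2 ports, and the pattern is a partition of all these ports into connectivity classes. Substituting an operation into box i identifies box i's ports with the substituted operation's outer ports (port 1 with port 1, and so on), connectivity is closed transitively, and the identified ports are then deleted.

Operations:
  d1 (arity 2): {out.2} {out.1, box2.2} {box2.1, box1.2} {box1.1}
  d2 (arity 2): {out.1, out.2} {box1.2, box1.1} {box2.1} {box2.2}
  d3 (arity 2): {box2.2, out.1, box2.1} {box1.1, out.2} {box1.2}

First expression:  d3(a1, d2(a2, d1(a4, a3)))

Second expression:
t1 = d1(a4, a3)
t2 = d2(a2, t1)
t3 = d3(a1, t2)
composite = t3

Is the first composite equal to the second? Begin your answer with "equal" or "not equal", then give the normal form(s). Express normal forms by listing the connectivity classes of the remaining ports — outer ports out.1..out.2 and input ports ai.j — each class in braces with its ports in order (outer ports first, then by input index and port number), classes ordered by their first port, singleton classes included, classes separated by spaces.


Reducing the first expression gives {out.1} {out.2, a1.1} {a1.2} {a2.1, a2.2} {a3.1, a4.2} {a3.2} {a4.1}
Reducing the second expression gives {out.1} {out.2, a1.1} {a1.2} {a2.1, a2.2} {a3.1, a4.2} {a3.2} {a4.1}
Same normal form: equal.

equal — both sides give {out.1} {out.2, a1.1} {a1.2} {a2.1, a2.2} {a3.1, a4.2} {a3.2} {a4.1}


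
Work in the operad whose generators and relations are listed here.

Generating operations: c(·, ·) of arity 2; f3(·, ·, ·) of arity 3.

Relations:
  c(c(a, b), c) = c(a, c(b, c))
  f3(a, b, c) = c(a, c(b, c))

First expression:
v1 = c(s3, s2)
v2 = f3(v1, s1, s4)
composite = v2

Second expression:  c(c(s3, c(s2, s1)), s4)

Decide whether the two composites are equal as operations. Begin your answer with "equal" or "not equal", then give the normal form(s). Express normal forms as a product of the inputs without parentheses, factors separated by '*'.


equal; the common form is s3 * s2 * s1 * s4

Normal form of the first expression: s3 * s2 * s1 * s4
Normal form of the second expression: s3 * s2 * s1 * s4
The forms coincide; equal.


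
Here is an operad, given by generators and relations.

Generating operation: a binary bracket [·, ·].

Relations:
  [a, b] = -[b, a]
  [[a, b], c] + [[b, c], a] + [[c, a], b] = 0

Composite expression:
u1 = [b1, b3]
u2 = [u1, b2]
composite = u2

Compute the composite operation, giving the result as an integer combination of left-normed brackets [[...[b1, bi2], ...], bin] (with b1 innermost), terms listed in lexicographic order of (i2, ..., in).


[[b1, b3], b2]

Antisymmetry and Jacobi reduce to b1-anchored left-normed brackets.
Composite bracket: [[b1, b3], b2]
Applying ab - ba throughout gives 4 signed words (2^2 = 4).
Collect the words opening with b1:
  the word b1b3b2 carries sign +1 and contributes +[[b1, b3], b2]


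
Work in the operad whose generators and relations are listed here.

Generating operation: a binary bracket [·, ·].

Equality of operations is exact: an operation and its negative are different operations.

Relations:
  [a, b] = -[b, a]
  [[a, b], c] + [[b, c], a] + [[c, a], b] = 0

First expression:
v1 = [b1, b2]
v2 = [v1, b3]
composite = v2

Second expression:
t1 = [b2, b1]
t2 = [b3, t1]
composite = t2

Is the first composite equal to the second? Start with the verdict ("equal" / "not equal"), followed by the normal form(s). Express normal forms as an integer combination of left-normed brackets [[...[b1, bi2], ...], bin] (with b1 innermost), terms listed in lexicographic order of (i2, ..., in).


equal; both compose to [[b1, b2], b3]

The first composite normalizes to [[b1, b2], b3]
The second composite normalizes to [[b1, b2], b3]
Identical normal forms: equal.
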